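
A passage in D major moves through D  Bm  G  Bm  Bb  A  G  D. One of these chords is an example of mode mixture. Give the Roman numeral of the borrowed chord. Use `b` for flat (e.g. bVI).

bVI

The diatonic triads in D major are D, Em, F#m, G, A, Bm, C#dim. D, Bm, G and A are all diatonic. Bb (Bb–D–F) is not: scale degree 6 in D major carries Bm (vi). In D minor the chord on that degree is Bb, so here it functions as bVI, borrowed from the parallel minor.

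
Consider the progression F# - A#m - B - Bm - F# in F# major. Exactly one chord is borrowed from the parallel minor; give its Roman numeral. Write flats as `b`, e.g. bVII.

F# major has the diatonic set F#, G#m, A#m, B, C#, D#m, E#dim. Of the given chords, F#, A#m and B are diatonic. Bm (B–D–F#) doesn't fit — on degree 4 F# major would have B (IV). Bm is the degree-4 chord of F# minor, so it is the borrowed iv.

iv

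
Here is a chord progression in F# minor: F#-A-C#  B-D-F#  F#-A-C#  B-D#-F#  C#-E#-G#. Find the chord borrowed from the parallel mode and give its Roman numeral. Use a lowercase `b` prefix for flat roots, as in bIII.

IV

The diatonic triads in F# minor (with V from harmonic minor) are F#m, G#dim, A, Bm, C#, D, E. F#–A–C# = F#m, B–D–F# = Bm and C#–E#–G# = C# all belong to that set. B–D#–F# is not: scale degree 4 in F# minor carries Bm (iv). In F# major the chord on that degree is B, so here it functions as IV, borrowed from the parallel major.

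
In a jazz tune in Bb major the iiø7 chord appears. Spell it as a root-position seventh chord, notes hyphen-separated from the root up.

C-Eb-Gb-Bb

iiø7 is built on scale degree 2, which is C in both Bb major and its parallel. Building the half-diminished-seventh chord from the parallel minor on C: C–Eb–Gb–Bb.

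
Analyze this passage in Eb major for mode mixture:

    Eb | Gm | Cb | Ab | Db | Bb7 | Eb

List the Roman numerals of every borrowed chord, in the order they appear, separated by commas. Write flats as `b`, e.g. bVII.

bVI, bVII

In Eb major the diatonic chords are Eb, Fm, Gm, Ab, Bb, Cm, Ddim. Of the given chords, Eb, Gm, Ab and Bb7 are diatonic. But Cb (Cb–Eb–Gb) is foreign: the diatonic vi on degree 6 is Cm, whereas Cb comes from Eb minor. It is labeled bVI. Db (Db–F–Ab) doesn't fit — on degree 7 Eb major would have Ddim (vii°). Db is the degree-7 chord of Eb minor, so it is the borrowed bVII.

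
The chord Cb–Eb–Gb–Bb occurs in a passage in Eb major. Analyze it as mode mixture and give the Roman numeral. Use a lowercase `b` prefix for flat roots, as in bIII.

bVImaj7

Cb is the lowered form of scale degree 6 in Eb major (the diatonic degree 6 is C). Cb–Eb–Gb–Bb is a major-seventh chord — the form found in Eb minor, not the diatonic vi (Cm). Borrowed into Eb major it is written bVImaj7.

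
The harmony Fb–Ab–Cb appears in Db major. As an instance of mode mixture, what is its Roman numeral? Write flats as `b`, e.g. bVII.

bIII

Fb is the lowered form of scale degree 3 in Db major (the diatonic degree 3 is F). The diatonic chord on degree 3 would be Fm (iii), but Fb–Ab–Cb is the major chord from Db minor. As a borrowed chord it is labeled bIII.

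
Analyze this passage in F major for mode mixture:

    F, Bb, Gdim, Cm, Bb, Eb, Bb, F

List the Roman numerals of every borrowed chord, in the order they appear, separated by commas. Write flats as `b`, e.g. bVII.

ii°, v, bVII

F major has the diatonic set F, Gm, Am, Bb, C, Dm, Edim. F and Bb are both diatonic. Gdim (G–Bb–Db) doesn't fit — on degree 2 F major would have Gm (ii). Gdim is the degree-2 chord of F minor, so it is the borrowed ii°. Cm (C–Eb–G) is not: scale degree 5 in F major carries C (V). In F minor the chord on that degree is Cm, so here it functions as v, borrowed from the parallel minor. Eb (Eb–G–Bb) is not: scale degree 7 in F major carries Edim (vii°). In F minor the chord on that degree is Eb, so here it functions as bVII, borrowed from the parallel minor.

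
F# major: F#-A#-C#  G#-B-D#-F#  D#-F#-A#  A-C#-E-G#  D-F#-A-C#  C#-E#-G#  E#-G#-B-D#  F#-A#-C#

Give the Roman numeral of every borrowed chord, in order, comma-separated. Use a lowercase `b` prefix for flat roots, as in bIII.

The diatonic triads in F# major are F#, G#m, A#m, B, C#, D#m, E#dim. F#–A#–C# = F#, G#–B–D#–F# = G#m7, D#–F#–A# = D#m, C#–E#–G# = C# and E#–G#–B–D# = E#m7b5 all belong to that set. But A–C#–E–G# is foreign: the diatonic iii on degree 3 is A#m, whereas Amaj7 comes from F# minor. It is labeled bIIImaj7. But D–F#–A–C# is foreign: the diatonic vi on degree 6 is D#m, whereas Dmaj7 comes from F# minor. It is labeled bVImaj7.

bIIImaj7, bVImaj7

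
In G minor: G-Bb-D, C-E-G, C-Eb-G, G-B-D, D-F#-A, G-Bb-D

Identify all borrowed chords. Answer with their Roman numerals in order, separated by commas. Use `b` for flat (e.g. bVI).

IV, I

In G minor (with V from harmonic minor) the diatonic chords are Gm, Adim, Bb, Cm, D, Eb, F. G–Bb–D = Gm, C–Eb–G = Cm and D–F#–A = D all belong to that set. But C–E–G is foreign: the diatonic iv on degree 4 is Cm, whereas C comes from G major. It is labeled IV. G–B–D doesn't fit — on degree 1 G minor would have Gm (i). G is the degree-1 chord of G major, so it is the borrowed I.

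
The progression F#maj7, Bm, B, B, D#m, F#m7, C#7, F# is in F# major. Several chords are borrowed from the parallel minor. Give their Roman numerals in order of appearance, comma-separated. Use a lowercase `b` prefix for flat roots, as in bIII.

iv, i7

The diatonic triads in F# major are F#, G#m, A#m, B, C#, D#m, E#dim. F#maj7, B, D#m, C#7 and F# all belong to that set. Bm (B–D–F#) is not: scale degree 4 in F# major carries B (IV). In F# minor the chord on that degree is Bm, so here it functions as iv, borrowed from the parallel minor. But F#m7 (F#–A–C#–E) is foreign: the diatonic I on degree 1 is F#, whereas F#m7 comes from F# minor. It is labeled i7.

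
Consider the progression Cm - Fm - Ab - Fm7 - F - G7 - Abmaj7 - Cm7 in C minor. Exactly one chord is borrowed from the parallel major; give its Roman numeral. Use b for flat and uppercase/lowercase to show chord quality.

IV

In C minor (with V from harmonic minor) the diatonic chords are Cm, Ddim, Eb, Fm, G, Ab, Bb. Of the given chords, Cm, Fm, Ab, Fm7, G7, Abmaj7 and Cm7 are diatonic. F (F–A–C) is not: scale degree 4 in C minor carries Fm (iv). In C major the chord on that degree is F, so here it functions as IV, borrowed from the parallel major.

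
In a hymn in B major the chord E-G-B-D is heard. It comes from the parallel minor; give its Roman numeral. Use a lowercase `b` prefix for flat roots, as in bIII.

The root E is the diatonic 4th degree of B major; the borrowing shows in the chord quality. E–G–B–D is a minor-seventh chord — the form found in B minor, not the diatonic IV (E). Borrowed into B major it is written iv7.

iv7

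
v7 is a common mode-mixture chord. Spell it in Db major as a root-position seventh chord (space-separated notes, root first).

v7 is built on scale degree 5, which is Ab in both Db major and its parallel. Stacking thirds in Db minor on Ab gives Ab–Cb–Eb–Gb.

Ab Cb Eb Gb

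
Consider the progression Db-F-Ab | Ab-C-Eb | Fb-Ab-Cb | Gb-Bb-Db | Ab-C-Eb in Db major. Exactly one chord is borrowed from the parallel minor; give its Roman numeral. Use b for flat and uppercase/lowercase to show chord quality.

In Db major the diatonic chords are Db, Ebm, Fm, Gb, Ab, Bbm, Cdim. Db–F–Ab = Db, Ab–C–Eb = Ab and Gb–Bb–Db = Gb all belong to that set. Fb–Ab–Cb doesn't fit — on degree 3 Db major would have Fm (iii). Fb is the degree-3 chord of Db minor, so it is the borrowed bIII.

bIII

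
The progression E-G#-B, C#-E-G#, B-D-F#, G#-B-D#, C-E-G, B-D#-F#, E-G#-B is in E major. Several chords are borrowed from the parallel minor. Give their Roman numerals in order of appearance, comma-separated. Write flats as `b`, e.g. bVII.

v, bVI

E major has the diatonic set E, F#m, G#m, A, B, C#m, D#dim. E–G#–B = E, C#–E–G# = C#m, G#–B–D# = G#m and B–D#–F# = B are all diatonic. B–D–F# doesn't fit — on degree 5 E major would have B (V). Bm is the degree-5 chord of E minor, so it is the borrowed v. C–E–G is not: scale degree 6 in E major carries C#m (vi). In E minor the chord on that degree is C, so here it functions as bVI, borrowed from the parallel minor.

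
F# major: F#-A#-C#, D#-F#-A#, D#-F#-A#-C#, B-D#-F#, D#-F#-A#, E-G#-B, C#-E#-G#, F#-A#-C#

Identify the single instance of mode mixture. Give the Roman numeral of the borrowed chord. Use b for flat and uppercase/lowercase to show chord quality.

bVII

In F# major the diatonic chords are F#, G#m, A#m, B, C#, D#m, E#dim. F#–A#–C# = F#, D#–F#–A# = D#m, D#–F#–A#–C# = D#m7, B–D#–F# = B and C#–E#–G# = C# all belong to that set. E–G#–B doesn't fit — on degree 7 F# major would have E#dim (vii°). E is the degree-7 chord of F# minor, so it is the borrowed bVII.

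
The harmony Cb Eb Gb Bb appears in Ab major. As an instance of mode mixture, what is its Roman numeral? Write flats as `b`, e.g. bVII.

In Ab major scale degree 3 is C; Cb is its lowered form, from Ab minor. Cb–Eb–Gb–Bb is a major-seventh chord — the form found in Ab minor, not the diatonic iii (Cm). Borrowed into Ab major it is written bIIImaj7.

bIIImaj7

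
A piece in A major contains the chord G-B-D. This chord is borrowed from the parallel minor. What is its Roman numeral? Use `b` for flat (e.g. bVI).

G is the lowered form of scale degree 7 in A major (the diatonic degree 7 is G#). Diatonically A major has G#dim (vii°) on that degree; G–B–D is instead the major chord native to A minor, so it takes the label bVII.

bVII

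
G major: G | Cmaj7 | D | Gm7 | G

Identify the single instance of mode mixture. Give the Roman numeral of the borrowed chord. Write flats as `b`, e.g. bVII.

i7

The diatonic triads in G major are G, Am, Bm, C, D, Em, F#dim. Of the given chords, G, Cmaj7 and D are diatonic. But Gm7 (G–Bb–D–F) is foreign: the diatonic I on degree 1 is G, whereas Gm7 comes from G minor. It is labeled i7.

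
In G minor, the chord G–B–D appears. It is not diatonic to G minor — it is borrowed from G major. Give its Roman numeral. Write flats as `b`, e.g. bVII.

The root G is the diatonic 1st degree of G minor; the borrowing shows in the chord quality. G–B–D is a major chord — the form found in G major, not the diatonic i (Gm). Borrowed into G minor it is written I.

I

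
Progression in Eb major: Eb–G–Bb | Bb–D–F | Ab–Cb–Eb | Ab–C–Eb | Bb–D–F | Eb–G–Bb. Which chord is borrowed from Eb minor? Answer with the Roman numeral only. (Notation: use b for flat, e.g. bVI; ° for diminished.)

iv

Eb major has the diatonic set Eb, Fm, Gm, Ab, Bb, Cm, Ddim. Eb–G–Bb = Eb, Bb–D–F = Bb and Ab–C–Eb = Ab are all diatonic. Ab–Cb–Eb is not: scale degree 4 in Eb major carries Ab (IV). In Eb minor the chord on that degree is Abm, so here it functions as iv, borrowed from the parallel minor.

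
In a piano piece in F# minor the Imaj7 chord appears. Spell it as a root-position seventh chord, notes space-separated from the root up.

F# A# C# E#

Imaj7 is built on scale degree 1, which is F# in both F# minor and its parallel. Building the major-seventh chord from the parallel major on F#: F#–A#–C#–E#.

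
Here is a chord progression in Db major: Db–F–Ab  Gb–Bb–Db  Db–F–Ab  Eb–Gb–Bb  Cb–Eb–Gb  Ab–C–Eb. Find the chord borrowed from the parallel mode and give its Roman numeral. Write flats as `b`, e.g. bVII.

bVII

Db major has the diatonic set Db, Ebm, Fm, Gb, Ab, Bbm, Cdim. Db–F–Ab = Db, Gb–Bb–Db = Gb, Eb–Gb–Bb = Ebm and Ab–C–Eb = Ab all belong to that set. Cb–Eb–Gb is not: scale degree 7 in Db major carries Cdim (vii°). In Db minor the chord on that degree is Cb, so here it functions as bVII, borrowed from the parallel minor.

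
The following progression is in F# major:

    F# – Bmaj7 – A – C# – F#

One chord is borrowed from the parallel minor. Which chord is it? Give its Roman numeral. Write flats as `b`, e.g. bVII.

bIII

The diatonic triads in F# major are F#, G#m, A#m, B, C#, D#m, E#dim. Of the given chords, F#, Bmaj7 and C# are diatonic. A (A–C#–E) doesn't fit — on degree 3 F# major would have A#m (iii). A is the degree-3 chord of F# minor, so it is the borrowed bIII.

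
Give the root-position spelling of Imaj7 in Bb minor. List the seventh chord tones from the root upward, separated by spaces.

Imaj7 is built on scale degree 1, which is Bb in both Bb minor and its parallel. In Bb major the chord on Bb is Bb–D–F–A.

Bb D F A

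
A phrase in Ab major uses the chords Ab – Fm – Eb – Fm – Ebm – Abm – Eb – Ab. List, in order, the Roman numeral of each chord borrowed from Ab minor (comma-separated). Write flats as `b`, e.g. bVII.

v, i

The diatonic triads in Ab major are Ab, Bbm, Cm, Db, Eb, Fm, Gdim. Of the given chords, Ab, Fm and Eb are diatonic. But Ebm (Eb–Gb–Bb) is foreign: the diatonic V on degree 5 is Eb, whereas Ebm comes from Ab minor. It is labeled v. Abm (Ab–Cb–Eb) doesn't fit — on degree 1 Ab major would have Ab (I). Abm is the degree-1 chord of Ab minor, so it is the borrowed i.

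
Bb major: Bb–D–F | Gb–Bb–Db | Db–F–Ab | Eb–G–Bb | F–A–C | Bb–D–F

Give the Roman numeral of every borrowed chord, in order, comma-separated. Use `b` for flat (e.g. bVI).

The diatonic triads in Bb major are Bb, Cm, Dm, Eb, F, Gm, Adim. Bb–D–F = Bb, Eb–G–Bb = Eb and F–A–C = F are all diatonic. But Gb–Bb–Db is foreign: the diatonic vi on degree 6 is Gm, whereas Gb comes from Bb minor. It is labeled bVI. Db–F–Ab doesn't fit — on degree 3 Bb major would have Dm (iii). Db is the degree-3 chord of Bb minor, so it is the borrowed bIII.

bVI, bIII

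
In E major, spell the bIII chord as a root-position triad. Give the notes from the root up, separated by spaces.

Scale degree 3 in E major is G#. bIII uses the lowered form, G, taken from E minor. Building the major chord from the parallel minor on G: G–B–D.

G B D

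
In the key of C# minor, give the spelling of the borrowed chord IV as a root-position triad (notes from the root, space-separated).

F# A# C#

The root, F#, is scale degree 4 — the same note in C# minor and C# major; only the chord quality changes. Stacking thirds in C# major on F# gives F#–A#–C#.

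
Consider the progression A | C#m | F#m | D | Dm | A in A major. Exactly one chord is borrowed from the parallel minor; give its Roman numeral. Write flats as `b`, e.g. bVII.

A major has the diatonic set A, Bm, C#m, D, E, F#m, G#dim. A, C#m, F#m and D are all diatonic. But Dm (D–F–A) is foreign: the diatonic IV on degree 4 is D, whereas Dm comes from A minor. It is labeled iv.

iv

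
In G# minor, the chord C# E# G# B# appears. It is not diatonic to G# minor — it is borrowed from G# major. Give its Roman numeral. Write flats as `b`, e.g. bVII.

IVmaj7

The root C# is the diatonic 4th degree of G# minor; the borrowing shows in the chord quality. C#–E#–G#–B# is a major-seventh chord — the form found in G# major, not the diatonic iv (C#m). Borrowed into G# minor it is written IVmaj7.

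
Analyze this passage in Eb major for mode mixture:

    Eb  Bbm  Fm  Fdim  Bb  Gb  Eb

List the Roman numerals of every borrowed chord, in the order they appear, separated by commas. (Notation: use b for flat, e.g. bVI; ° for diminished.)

v, ii°, bIII

The diatonic triads in Eb major are Eb, Fm, Gm, Ab, Bb, Cm, Ddim. Eb, Fm and Bb are all diatonic. But Bbm (Bb–Db–F) is foreign: the diatonic V on degree 5 is Bb, whereas Bbm comes from Eb minor. It is labeled v. Fdim (F–Ab–Cb) doesn't fit — on degree 2 Eb major would have Fm (ii). Fdim is the degree-2 chord of Eb minor, so it is the borrowed ii°. Gb (Gb–Bb–Db) is not: scale degree 3 in Eb major carries Gm (iii). In Eb minor the chord on that degree is Gb, so here it functions as bIII, borrowed from the parallel minor.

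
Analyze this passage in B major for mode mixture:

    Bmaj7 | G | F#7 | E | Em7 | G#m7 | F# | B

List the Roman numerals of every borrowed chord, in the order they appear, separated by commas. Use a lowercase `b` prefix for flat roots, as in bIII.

bVI, iv7

In B major the diatonic chords are B, C#m, D#m, E, F#, G#m, A#dim. Of the given chords, Bmaj7, F#7, E, G#m7, F# and B are diatonic. G (G–B–D) is not: scale degree 6 in B major carries G#m (vi). In B minor the chord on that degree is G, so here it functions as bVI, borrowed from the parallel minor. But Em7 (E–G–B–D) is foreign: the diatonic IV on degree 4 is E, whereas Em7 comes from B minor. It is labeled iv7.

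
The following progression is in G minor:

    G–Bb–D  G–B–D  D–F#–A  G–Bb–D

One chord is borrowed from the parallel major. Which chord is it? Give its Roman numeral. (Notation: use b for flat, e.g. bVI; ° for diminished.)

I

In G minor (with V from harmonic minor) the diatonic chords are Gm, Adim, Bb, Cm, D, Eb, F. Of the given chords, G–Bb–D = Gm and D–F#–A = D are diatonic. G–B–D is not: scale degree 1 in G minor carries Gm (i). In G major the chord on that degree is G, so here it functions as I, borrowed from the parallel major.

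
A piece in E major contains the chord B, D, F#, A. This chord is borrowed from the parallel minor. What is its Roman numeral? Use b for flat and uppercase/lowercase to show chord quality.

v7

B is scale degree 5 in E major. B–D–F#–A is a minor-seventh chord — the form found in E minor, not the diatonic V (B). Borrowed into E major it is written v7.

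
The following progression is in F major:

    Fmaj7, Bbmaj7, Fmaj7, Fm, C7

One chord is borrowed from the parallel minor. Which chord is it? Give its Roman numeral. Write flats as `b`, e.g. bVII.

i

In F major the diatonic chords are F, Gm, Am, Bb, C, Dm, Edim. Fmaj7, Bbmaj7 and C7 all belong to that set. Fm (F–Ab–C) doesn't fit — on degree 1 F major would have F (I). Fm is the degree-1 chord of F minor, so it is the borrowed i.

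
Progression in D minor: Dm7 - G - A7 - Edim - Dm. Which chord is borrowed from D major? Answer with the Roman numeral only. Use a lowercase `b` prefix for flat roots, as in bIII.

In D minor (with V from harmonic minor) the diatonic chords are Dm, Edim, F, Gm, A, Bb, C. Dm7, A7, Edim and Dm are all diatonic. But G (G–B–D) is foreign: the diatonic iv on degree 4 is Gm, whereas G comes from D major. It is labeled IV.

IV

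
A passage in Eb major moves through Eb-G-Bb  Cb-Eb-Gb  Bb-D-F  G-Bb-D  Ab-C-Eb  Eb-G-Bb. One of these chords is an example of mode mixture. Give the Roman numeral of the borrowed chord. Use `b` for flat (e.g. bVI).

bVI

The diatonic triads in Eb major are Eb, Fm, Gm, Ab, Bb, Cm, Ddim. Of the given chords, Eb–G–Bb = Eb, Bb–D–F = Bb, G–Bb–D = Gm and Ab–C–Eb = Ab are diatonic. But Cb–Eb–Gb is foreign: the diatonic vi on degree 6 is Cm, whereas Cb comes from Eb minor. It is labeled bVI.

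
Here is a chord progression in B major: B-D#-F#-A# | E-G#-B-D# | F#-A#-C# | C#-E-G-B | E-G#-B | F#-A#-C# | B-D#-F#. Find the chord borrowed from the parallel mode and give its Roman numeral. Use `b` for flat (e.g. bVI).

iiø7

In B major the diatonic chords are B, C#m, D#m, E, F#, G#m, A#dim. B–D#–F#–A# = Bmaj7, E–G#–B–D# = Emaj7, F#–A#–C# = F#, E–G#–B = E and B–D#–F# = B all belong to that set. C#–E–G–B is not: scale degree 2 in B major carries C#m (ii). In B minor the chord on that degree is C#m7b5, so here it functions as iiø7, borrowed from the parallel minor.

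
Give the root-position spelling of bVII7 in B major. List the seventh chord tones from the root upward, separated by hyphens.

The root of bVII7 is the lowered 7th degree: A# becomes A. In B minor the chord on A is A–C#–E–G.

A-C#-E-G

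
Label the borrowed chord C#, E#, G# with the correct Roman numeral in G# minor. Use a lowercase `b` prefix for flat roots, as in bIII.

IV

The root C# is the diatonic 4th degree of G# minor; the borrowing shows in the chord quality. The diatonic chord on degree 4 would be C#m (iv), but C#–E#–G# is the major chord from G# major. As a borrowed chord it is labeled IV.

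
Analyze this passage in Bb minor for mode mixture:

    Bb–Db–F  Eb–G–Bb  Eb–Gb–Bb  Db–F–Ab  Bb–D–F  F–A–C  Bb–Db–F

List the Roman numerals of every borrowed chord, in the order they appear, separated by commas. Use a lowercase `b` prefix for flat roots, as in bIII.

In Bb minor (with V from harmonic minor) the diatonic chords are Bbm, Cdim, Db, Ebm, F, Gb, Ab. Bb–Db–F = Bbm, Eb–Gb–Bb = Ebm, Db–F–Ab = Db and F–A–C = F are all diatonic. But Eb–G–Bb is foreign: the diatonic iv on degree 4 is Ebm, whereas Eb comes from Bb major. It is labeled IV. Bb–D–F is not: scale degree 1 in Bb minor carries Bbm (i). In Bb major the chord on that degree is Bb, so here it functions as I, borrowed from the parallel major.

IV, I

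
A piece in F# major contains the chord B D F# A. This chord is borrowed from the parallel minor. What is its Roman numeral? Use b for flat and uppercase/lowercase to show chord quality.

iv7

The root B is the diatonic 4th degree of F# major; the borrowing shows in the chord quality. B–D–F#–A is a minor-seventh chord — the form found in F# minor, not the diatonic IV (B). Borrowed into F# major it is written iv7.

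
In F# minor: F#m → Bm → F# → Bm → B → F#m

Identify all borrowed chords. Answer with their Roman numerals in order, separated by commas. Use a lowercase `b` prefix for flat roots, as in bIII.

I, IV

The diatonic triads in F# minor (with V from harmonic minor) are F#m, G#dim, A, Bm, C#, D, E. Of the given chords, F#m and Bm are diatonic. But F# (F#–A#–C#) is foreign: the diatonic i on degree 1 is F#m, whereas F# comes from F# major. It is labeled I. B (B–D#–F#) is not: scale degree 4 in F# minor carries Bm (iv). In F# major the chord on that degree is B, so here it functions as IV, borrowed from the parallel major.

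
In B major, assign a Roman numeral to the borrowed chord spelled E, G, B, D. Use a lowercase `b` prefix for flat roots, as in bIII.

The root E is the diatonic 4th degree of B major; the borrowing shows in the chord quality. Diatonically B major has E (IV) on that degree; E–G–B–D is instead the minor-seventh chord native to B minor, so it takes the label iv7.

iv7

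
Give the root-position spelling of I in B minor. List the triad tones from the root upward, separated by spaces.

The root, B, is scale degree 1 — the same note in B minor and B major; only the chord quality changes. Building the major chord from the parallel major on B: B–D#–F#.

B D# F#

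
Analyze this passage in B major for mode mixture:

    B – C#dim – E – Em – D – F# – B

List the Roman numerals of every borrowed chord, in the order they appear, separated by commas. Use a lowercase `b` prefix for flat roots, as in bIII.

In B major the diatonic chords are B, C#m, D#m, E, F#, G#m, A#dim. B, E and F# all belong to that set. C#dim (C#–E–G) is not: scale degree 2 in B major carries C#m (ii). In B minor the chord on that degree is C#dim, so here it functions as ii°, borrowed from the parallel minor. Em (E–G–B) is not: scale degree 4 in B major carries E (IV). In B minor the chord on that degree is Em, so here it functions as iv, borrowed from the parallel minor. But D (D–F#–A) is foreign: the diatonic iii on degree 3 is D#m, whereas D comes from B minor. It is labeled bIII.

ii°, iv, bIII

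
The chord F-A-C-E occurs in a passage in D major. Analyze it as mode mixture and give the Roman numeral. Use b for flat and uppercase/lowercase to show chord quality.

bIIImaj7

The root F is the lowered 3rd scale degree — diatonically D major has F# there. Diatonically D major has F#m (iii) on that degree; F–A–C–E is instead the major-seventh chord native to D minor, so it takes the label bIIImaj7.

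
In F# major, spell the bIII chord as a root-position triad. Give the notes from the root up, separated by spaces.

A C# E

bIII is built on the lowered scale degree 3. In F# major degree 3 is A#; lowered it becomes A. In F# minor the chord on A is A–C#–E.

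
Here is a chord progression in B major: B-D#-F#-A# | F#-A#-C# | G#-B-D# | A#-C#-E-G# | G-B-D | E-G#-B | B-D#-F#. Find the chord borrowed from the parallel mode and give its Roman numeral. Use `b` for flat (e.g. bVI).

bVI

B major has the diatonic set B, C#m, D#m, E, F#, G#m, A#dim. Of the given chords, B–D#–F#–A# = Bmaj7, F#–A#–C# = F#, G#–B–D# = G#m, A#–C#–E–G# = A#m7b5, E–G#–B = E and B–D#–F# = B are diatonic. G–B–D is not: scale degree 6 in B major carries G#m (vi). In B minor the chord on that degree is G, so here it functions as bVI, borrowed from the parallel minor.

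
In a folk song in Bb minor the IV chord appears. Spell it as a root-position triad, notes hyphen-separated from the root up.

Eb-G-Bb

The root, Eb, is scale degree 4 — the same note in Bb minor and Bb major; only the chord quality changes. Building the major chord from the parallel major on Eb: Eb–G–Bb.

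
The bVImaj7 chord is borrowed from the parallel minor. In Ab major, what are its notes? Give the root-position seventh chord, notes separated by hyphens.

Fb-Ab-Cb-Eb

bVImaj7 is built on the lowered scale degree 6. In Ab major degree 6 is F; lowered it becomes Fb. Building the major-seventh chord from the parallel minor on Fb: Fb–Ab–Cb–Eb.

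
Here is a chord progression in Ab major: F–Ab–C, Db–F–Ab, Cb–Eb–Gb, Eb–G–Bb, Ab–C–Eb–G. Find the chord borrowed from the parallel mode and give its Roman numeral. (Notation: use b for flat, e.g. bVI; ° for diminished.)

bIII

In Ab major the diatonic chords are Ab, Bbm, Cm, Db, Eb, Fm, Gdim. F–Ab–C = Fm, Db–F–Ab = Db, Eb–G–Bb = Eb and Ab–C–Eb–G = Abmaj7 are all diatonic. Cb–Eb–Gb doesn't fit — on degree 3 Ab major would have Cm (iii). Cb is the degree-3 chord of Ab minor, so it is the borrowed bIII.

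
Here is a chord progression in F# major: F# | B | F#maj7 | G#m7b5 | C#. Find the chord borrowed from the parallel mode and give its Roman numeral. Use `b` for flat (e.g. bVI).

iiø7

F# major has the diatonic set F#, G#m, A#m, B, C#, D#m, E#dim. F#, B, F#maj7 and C# all belong to that set. G#m7b5 (G#–B–D–F#) doesn't fit — on degree 2 F# major would have G#m (ii). G#m7b5 is the degree-2 chord of F# minor, so it is the borrowed iiø7.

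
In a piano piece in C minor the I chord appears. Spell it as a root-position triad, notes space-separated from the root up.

The root, C, is scale degree 1 — the same note in C minor and C major; only the chord quality changes. In C major the chord on C is C–E–G.

C E G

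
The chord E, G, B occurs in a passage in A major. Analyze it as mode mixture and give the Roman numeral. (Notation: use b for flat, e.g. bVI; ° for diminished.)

The root E is the diatonic 5th degree of A major; the borrowing shows in the chord quality. The diatonic chord on degree 5 would be E (V), but E–G–B is the minor chord from A minor. As a borrowed chord it is labeled v.

v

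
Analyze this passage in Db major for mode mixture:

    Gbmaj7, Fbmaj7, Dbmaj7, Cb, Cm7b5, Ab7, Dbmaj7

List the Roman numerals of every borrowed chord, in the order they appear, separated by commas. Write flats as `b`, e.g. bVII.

In Db major the diatonic chords are Db, Ebm, Fm, Gb, Ab, Bbm, Cdim. Of the given chords, Gbmaj7, Dbmaj7, Cm7b5 and Ab7 are diatonic. Fbmaj7 (Fb–Ab–Cb–Eb) is not: scale degree 3 in Db major carries Fm (iii). In Db minor the chord on that degree is Fbmaj7, so here it functions as bIIImaj7, borrowed from the parallel minor. Cb (Cb–Eb–Gb) doesn't fit — on degree 7 Db major would have Cdim (vii°). Cb is the degree-7 chord of Db minor, so it is the borrowed bVII.

bIIImaj7, bVII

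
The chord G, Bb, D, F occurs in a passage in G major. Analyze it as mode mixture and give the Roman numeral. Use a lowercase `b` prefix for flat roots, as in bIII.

G is scale degree 1 in G major. Diatonically G major has G (I) on that degree; G–Bb–D–F is instead the minor-seventh chord native to G minor, so it takes the label i7.

i7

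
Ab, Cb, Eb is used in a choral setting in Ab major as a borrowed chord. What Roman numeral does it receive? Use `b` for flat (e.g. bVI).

i

Ab is scale degree 1 in Ab major. Diatonically Ab major has Ab (I) on that degree; Ab–Cb–Eb is instead the minor chord native to Ab minor, so it takes the label i.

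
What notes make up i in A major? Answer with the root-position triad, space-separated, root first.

The root, A, is scale degree 1 — the same note in A major and A minor; only the chord quality changes. In A minor the chord on A is A–C–E.

A C E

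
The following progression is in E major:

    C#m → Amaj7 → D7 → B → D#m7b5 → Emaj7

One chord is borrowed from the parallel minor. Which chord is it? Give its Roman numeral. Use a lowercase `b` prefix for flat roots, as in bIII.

The diatonic triads in E major are E, F#m, G#m, A, B, C#m, D#dim. Of the given chords, C#m, Amaj7, B, D#m7b5 and Emaj7 are diatonic. But D7 (D–F#–A–C) is foreign: the diatonic vii° on degree 7 is D#dim, whereas D7 comes from E minor. It is labeled bVII7.

bVII7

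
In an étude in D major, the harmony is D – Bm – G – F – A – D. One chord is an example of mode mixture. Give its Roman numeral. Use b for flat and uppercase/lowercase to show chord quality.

bIII

D major has the diatonic set D, Em, F#m, G, A, Bm, C#dim. D, Bm, G and A are all diatonic. F (F–A–C) is not: scale degree 3 in D major carries F#m (iii). In D minor the chord on that degree is F, so here it functions as bIII, borrowed from the parallel minor.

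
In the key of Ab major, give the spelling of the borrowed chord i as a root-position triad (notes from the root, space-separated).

i is built on scale degree 1, which is Ab in both Ab major and its parallel. Stacking thirds in Ab minor on Ab gives Ab–Cb–Eb.

Ab Cb Eb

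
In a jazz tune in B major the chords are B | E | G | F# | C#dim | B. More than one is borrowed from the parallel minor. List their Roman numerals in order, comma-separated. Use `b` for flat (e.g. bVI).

B major has the diatonic set B, C#m, D#m, E, F#, G#m, A#dim. B, E and F# are all diatonic. G (G–B–D) is not: scale degree 6 in B major carries G#m (vi). In B minor the chord on that degree is G, so here it functions as bVI, borrowed from the parallel minor. C#dim (C#–E–G) doesn't fit — on degree 2 B major would have C#m (ii). C#dim is the degree-2 chord of B minor, so it is the borrowed ii°.

bVI, ii°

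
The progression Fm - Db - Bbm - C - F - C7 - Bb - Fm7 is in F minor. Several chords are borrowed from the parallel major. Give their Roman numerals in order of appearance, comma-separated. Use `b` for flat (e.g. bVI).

I, IV

In F minor (with V from harmonic minor) the diatonic chords are Fm, Gdim, Ab, Bbm, C, Db, Eb. Of the given chords, Fm, Db, Bbm, C, C7 and Fm7 are diatonic. But F (F–A–C) is foreign: the diatonic i on degree 1 is Fm, whereas F comes from F major. It is labeled I. But Bb (Bb–D–F) is foreign: the diatonic iv on degree 4 is Bbm, whereas Bb comes from F major. It is labeled IV.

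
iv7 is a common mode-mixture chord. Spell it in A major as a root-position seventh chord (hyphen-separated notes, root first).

iv7 is built on scale degree 4, which is D in both A major and its parallel. Building the minor-seventh chord from the parallel minor on D: D–F–A–C.

D-F-A-C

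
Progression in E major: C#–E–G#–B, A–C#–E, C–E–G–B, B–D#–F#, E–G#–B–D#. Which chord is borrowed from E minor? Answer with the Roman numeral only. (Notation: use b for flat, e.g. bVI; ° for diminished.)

bVImaj7

E major has the diatonic set E, F#m, G#m, A, B, C#m, D#dim. C#–E–G#–B = C#m7, A–C#–E = A, B–D#–F# = B and E–G#–B–D# = Emaj7 are all diatonic. But C–E–G–B is foreign: the diatonic vi on degree 6 is C#m, whereas Cmaj7 comes from E minor. It is labeled bVImaj7.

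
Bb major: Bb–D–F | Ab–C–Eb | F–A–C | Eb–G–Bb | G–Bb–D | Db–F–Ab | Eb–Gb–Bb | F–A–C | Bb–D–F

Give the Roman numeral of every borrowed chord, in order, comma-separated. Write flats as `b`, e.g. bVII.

Bb major has the diatonic set Bb, Cm, Dm, Eb, F, Gm, Adim. Bb–D–F = Bb, F–A–C = F, Eb–G–Bb = Eb and G–Bb–D = Gm are all diatonic. Ab–C–Eb doesn't fit — on degree 7 Bb major would have Adim (vii°). Ab is the degree-7 chord of Bb minor, so it is the borrowed bVII. Db–F–Ab doesn't fit — on degree 3 Bb major would have Dm (iii). Db is the degree-3 chord of Bb minor, so it is the borrowed bIII. Eb–Gb–Bb is not: scale degree 4 in Bb major carries Eb (IV). In Bb minor the chord on that degree is Ebm, so here it functions as iv, borrowed from the parallel minor.

bVII, bIII, iv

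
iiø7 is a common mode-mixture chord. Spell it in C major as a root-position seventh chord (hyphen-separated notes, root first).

The root, D, is scale degree 2 — the same note in C major and C minor; only the chord quality changes. In C minor the chord on D is D–F–Ab–C.

D-F-Ab-C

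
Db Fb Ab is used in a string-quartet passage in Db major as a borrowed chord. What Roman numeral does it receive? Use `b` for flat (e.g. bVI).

Db is scale degree 1 in Db major. The diatonic chord on degree 1 would be Db (I), but Db–Fb–Ab is the minor chord from Db minor. As a borrowed chord it is labeled i.

i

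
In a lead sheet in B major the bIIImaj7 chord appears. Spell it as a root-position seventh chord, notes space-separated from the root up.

The root of bIIImaj7 is the lowered 3rd degree: D# becomes D. Stacking thirds in B minor on D gives D–F#–A–C#.

D F# A C#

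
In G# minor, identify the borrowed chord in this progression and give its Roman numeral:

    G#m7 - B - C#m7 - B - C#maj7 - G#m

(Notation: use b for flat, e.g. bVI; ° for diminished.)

IVmaj7

The diatonic triads in G# minor (with V from harmonic minor) are G#m, A#dim, B, C#m, D#, E, F#. G#m7, B, C#m7 and G#m are all diatonic. C#maj7 (C#–E#–G#–B#) doesn't fit — on degree 4 G# minor would have C#m (iv). C#maj7 is the degree-4 chord of G# major, so it is the borrowed IVmaj7.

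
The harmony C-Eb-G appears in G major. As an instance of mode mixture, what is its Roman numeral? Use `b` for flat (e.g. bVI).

The root C is the diatonic 4th degree of G major; the borrowing shows in the chord quality. The diatonic chord on degree 4 would be C (IV), but C–Eb–G is the minor chord from G minor. As a borrowed chord it is labeled iv.

iv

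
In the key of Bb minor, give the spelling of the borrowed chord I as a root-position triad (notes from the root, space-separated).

Bb D F

I is built on scale degree 1, which is Bb in both Bb minor and its parallel. Stacking thirds in Bb major on Bb gives Bb–D–F.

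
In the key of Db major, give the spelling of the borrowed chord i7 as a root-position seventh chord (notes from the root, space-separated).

The root, Db, is scale degree 1 — the same note in Db major and Db minor; only the chord quality changes. In Db minor the chord on Db is Db–Fb–Ab–Cb.

Db Fb Ab Cb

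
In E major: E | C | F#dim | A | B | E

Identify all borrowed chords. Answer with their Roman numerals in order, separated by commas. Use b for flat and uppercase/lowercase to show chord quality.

bVI, ii°

E major has the diatonic set E, F#m, G#m, A, B, C#m, D#dim. E, A and B are all diatonic. But C (C–E–G) is foreign: the diatonic vi on degree 6 is C#m, whereas C comes from E minor. It is labeled bVI. But F#dim (F#–A–C) is foreign: the diatonic ii on degree 2 is F#m, whereas F#dim comes from E minor. It is labeled ii°.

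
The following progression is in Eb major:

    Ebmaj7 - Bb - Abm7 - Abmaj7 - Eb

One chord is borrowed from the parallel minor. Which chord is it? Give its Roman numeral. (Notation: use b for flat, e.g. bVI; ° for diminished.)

iv7

In Eb major the diatonic chords are Eb, Fm, Gm, Ab, Bb, Cm, Ddim. Ebmaj7, Bb, Abmaj7 and Eb are all diatonic. Abm7 (Ab–Cb–Eb–Gb) is not: scale degree 4 in Eb major carries Ab (IV). In Eb minor the chord on that degree is Abm7, so here it functions as iv7, borrowed from the parallel minor.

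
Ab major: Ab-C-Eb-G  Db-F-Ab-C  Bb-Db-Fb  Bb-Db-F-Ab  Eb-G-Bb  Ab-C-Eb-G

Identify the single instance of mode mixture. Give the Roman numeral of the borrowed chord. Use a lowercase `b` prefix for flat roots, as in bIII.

The diatonic triads in Ab major are Ab, Bbm, Cm, Db, Eb, Fm, Gdim. Of the given chords, Ab–C–Eb–G = Abmaj7, Db–F–Ab–C = Dbmaj7, Bb–Db–F–Ab = Bbm7 and Eb–G–Bb = Eb are diatonic. But Bb–Db–Fb is foreign: the diatonic ii on degree 2 is Bbm, whereas Bbdim comes from Ab minor. It is labeled ii°.

ii°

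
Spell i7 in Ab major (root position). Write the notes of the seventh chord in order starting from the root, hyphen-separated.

Ab-Cb-Eb-Gb

The root, Ab, is scale degree 1 — the same note in Ab major and Ab minor; only the chord quality changes. Building the minor-seventh chord from the parallel minor on Ab: Ab–Cb–Eb–Gb.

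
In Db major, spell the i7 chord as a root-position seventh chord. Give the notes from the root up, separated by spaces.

Db Fb Ab Cb

The root, Db, is scale degree 1 — the same note in Db major and Db minor; only the chord quality changes. In Db minor the chord on Db is Db–Fb–Ab–Cb.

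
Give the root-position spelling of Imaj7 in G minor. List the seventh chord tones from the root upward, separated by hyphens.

The root, G, is scale degree 1 — the same note in G minor and G major; only the chord quality changes. In G major the chord on G is G–B–D–F#.

G-B-D-F#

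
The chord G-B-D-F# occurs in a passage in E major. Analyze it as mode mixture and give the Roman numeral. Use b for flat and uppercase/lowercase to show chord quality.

bIIImaj7

In E major scale degree 3 is G#; G is its lowered form, from E minor. G–B–D–F# is a major-seventh chord — the form found in E minor, not the diatonic iii (G#m). Borrowed into E major it is written bIIImaj7.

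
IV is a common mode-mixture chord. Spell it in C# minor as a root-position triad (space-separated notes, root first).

F# A# C#

IV is built on scale degree 4, which is F# in both C# minor and its parallel. Building the major chord from the parallel major on F#: F#–A#–C#.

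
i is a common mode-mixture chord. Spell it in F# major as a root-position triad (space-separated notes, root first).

F# A C#

i is built on scale degree 1, which is F# in both F# major and its parallel. In F# minor the chord on F# is F#–A–C#.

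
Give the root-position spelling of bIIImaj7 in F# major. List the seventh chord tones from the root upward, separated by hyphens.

A-C#-E-G#

The root of bIIImaj7 is the lowered 3rd degree: A# becomes A. Stacking thirds in F# minor on A gives A–C#–E–G#.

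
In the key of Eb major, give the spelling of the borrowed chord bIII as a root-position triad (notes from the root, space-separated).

Gb Bb Db

Scale degree 3 in Eb major is G. bIII uses the lowered form, Gb, taken from Eb minor. Building the major chord from the parallel minor on Gb: Gb–Bb–Db.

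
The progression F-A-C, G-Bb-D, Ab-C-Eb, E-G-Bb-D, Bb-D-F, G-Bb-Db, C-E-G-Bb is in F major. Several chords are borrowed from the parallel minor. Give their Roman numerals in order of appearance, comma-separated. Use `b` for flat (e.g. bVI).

In F major the diatonic chords are F, Gm, Am, Bb, C, Dm, Edim. F–A–C = F, G–Bb–D = Gm, E–G–Bb–D = Em7b5, Bb–D–F = Bb and C–E–G–Bb = C7 are all diatonic. Ab–C–Eb is not: scale degree 3 in F major carries Am (iii). In F minor the chord on that degree is Ab, so here it functions as bIII, borrowed from the parallel minor. G–Bb–Db doesn't fit — on degree 2 F major would have Gm (ii). Gdim is the degree-2 chord of F minor, so it is the borrowed ii°.

bIII, ii°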